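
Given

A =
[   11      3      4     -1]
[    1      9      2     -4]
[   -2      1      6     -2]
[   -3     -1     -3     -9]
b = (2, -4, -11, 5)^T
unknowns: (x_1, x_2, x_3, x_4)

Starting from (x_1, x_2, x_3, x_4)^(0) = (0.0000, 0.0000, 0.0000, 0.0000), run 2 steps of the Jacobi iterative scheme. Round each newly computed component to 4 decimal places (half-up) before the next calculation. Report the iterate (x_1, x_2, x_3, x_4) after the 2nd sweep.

(0.9192, -0.3042, -1.8839, 0.0443)

Iteration 1:
  x_1 = (2 - (3)·0.0000 - (4)·0.0000 - (-1)·0.0000) / (11) = 0.1818
  x_2 = (-4 - (1)·0.0000 - (2)·0.0000 - (-4)·0.0000) / (9) = -0.4444
  x_3 = (-11 - (-2)·0.0000 - (1)·0.0000 - (-2)·0.0000) / (6) = -1.8333
  x_4 = (5 - (-3)·0.0000 - (-1)·0.0000 - (-3)·0.0000) / (-9) = -0.5556
Iteration 2:
  x_1 = (2 - (3)·-0.4444 - (4)·-1.8333 - (-1)·-0.5556) / (11) = 0.9192
  x_2 = (-4 - (1)·0.1818 - (2)·-1.8333 - (-4)·-0.5556) / (9) = -0.3042
  x_3 = (-11 - (-2)·0.1818 - (1)·-0.4444 - (-2)·-0.5556) / (6) = -1.8839
  x_4 = (5 - (-3)·0.1818 - (-1)·-0.4444 - (-3)·-1.8333) / (-9) = 0.0443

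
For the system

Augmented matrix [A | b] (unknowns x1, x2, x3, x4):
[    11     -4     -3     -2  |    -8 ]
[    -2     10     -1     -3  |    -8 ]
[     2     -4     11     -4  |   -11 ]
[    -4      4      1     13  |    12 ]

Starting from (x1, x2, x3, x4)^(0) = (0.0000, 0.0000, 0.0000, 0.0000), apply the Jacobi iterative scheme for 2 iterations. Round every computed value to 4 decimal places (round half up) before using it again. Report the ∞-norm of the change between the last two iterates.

Iteration 1:
  x1 = (-8 - (-4)·0.0000 - (-3)·0.0000 - (-2)·0.0000) / (11) = -0.7273
  x2 = (-8 - (-2)·0.0000 - (-1)·0.0000 - (-3)·0.0000) / (10) = -0.8000
  x3 = (-11 - (2)·0.0000 - (-4)·0.0000 - (-4)·0.0000) / (11) = -1.0000
  x4 = (12 - (-4)·0.0000 - (4)·0.0000 - (1)·0.0000) / (13) = 0.9231
Iteration 2:
  x1 = (-8 - (-4)·-0.8000 - (-3)·-1.0000 - (-2)·0.9231) / (11) = -1.1231
  x2 = (-8 - (-2)·-0.7273 - (-1)·-1.0000 - (-3)·0.9231) / (10) = -0.7685
  x3 = (-11 - (2)·-0.7273 - (-4)·-0.8000 - (-4)·0.9231) / (11) = -0.8230
  x4 = (12 - (-4)·-0.7273 - (4)·-0.8000 - (1)·-1.0000) / (13) = 1.0224
Change: (-0.3958, 0.0315, 0.1770, 0.0993) → max |·| = 0.3958

0.3958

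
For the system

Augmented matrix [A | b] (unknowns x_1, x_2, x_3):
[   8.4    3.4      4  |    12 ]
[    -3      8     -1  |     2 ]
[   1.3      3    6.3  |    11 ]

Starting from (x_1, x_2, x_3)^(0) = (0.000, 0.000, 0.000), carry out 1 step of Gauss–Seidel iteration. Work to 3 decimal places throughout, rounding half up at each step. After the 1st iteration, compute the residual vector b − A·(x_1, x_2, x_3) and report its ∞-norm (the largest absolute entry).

6.984

Iteration 1:
  x_1 = (12 - (3.4)·0.000 - (4)·0.000) / (8.4) = 1.429
  x_2 = (2 - (-3)·1.429 - (-1)·0.000) / (8) = 0.786
  x_3 = (11 - (1.3)·1.429 - (3)·0.786) / (6.3) = 1.077
Residual b − A·x = (-6.984, 1.076, -0.001); ∞-norm = 6.984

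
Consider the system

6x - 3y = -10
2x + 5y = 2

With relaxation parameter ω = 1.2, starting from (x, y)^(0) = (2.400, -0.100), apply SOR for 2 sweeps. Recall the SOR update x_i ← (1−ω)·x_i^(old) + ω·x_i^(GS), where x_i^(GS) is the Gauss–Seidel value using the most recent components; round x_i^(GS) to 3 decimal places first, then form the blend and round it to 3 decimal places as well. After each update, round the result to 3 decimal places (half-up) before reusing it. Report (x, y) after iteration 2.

(-0.460, 0.357)

Iteration 1:
  x: GS value = (-10 - (-3)·-0.100) / (6) = -1.717;  x ← (1−ω)·2.400 + ω·-1.717 = -2.540
  y: GS value = (2 - (2)·-2.540) / (5) = 1.416;  y ← (1−ω)·-0.100 + ω·1.416 = 1.719
Iteration 2:
  x: GS value = (-10 - (-3)·1.719) / (6) = -0.807;  x ← (1−ω)·-2.540 + ω·-0.807 = -0.460
  y: GS value = (2 - (2)·-0.460) / (5) = 0.584;  y ← (1−ω)·1.719 + ω·0.584 = 0.357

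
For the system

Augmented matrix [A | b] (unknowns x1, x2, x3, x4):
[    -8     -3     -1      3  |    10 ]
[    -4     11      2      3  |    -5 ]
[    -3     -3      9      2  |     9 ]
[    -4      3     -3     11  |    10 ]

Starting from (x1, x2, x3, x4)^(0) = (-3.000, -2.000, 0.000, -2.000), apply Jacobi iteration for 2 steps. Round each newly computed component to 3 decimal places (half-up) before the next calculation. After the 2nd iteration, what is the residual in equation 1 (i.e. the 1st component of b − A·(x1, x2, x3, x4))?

-0.424

Iteration 1:
  x1 = (10 - (-3)·-2.000 - (-1)·0.000 - (3)·-2.000) / (-8) = -1.250
  x2 = (-5 - (-4)·-3.000 - (2)·0.000 - (3)·-2.000) / (11) = -1.000
  x3 = (9 - (-3)·-3.000 - (-3)·-2.000 - (2)·-2.000) / (9) = -0.222
  x4 = (10 - (-4)·-3.000 - (3)·-2.000 - (-3)·0.000) / (11) = 0.364
Iteration 2:
  x1 = (10 - (-3)·-1.000 - (-1)·-0.222 - (3)·0.364) / (-8) = -0.711
  x2 = (-5 - (-4)·-1.250 - (2)·-0.222 - (3)·0.364) / (11) = -0.968
  x3 = (9 - (-3)·-1.250 - (-3)·-1.000 - (2)·0.364) / (9) = 0.169
  x4 = (10 - (-4)·-1.250 - (3)·-1.000 - (-3)·-0.222) / (11) = 0.667
Residual b − A·x = (-0.424, 0.465, 1.108, 3.230)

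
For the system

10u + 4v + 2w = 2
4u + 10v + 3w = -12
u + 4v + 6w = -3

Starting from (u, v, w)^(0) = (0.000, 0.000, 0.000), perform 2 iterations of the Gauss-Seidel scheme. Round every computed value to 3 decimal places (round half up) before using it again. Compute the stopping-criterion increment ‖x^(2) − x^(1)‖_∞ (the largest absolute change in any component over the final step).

0.448

Iteration 1:
  u = (2 - (4)·0.000 - (2)·0.000) / (10) = 0.200
  v = (-12 - (4)·0.200 - (3)·0.000) / (10) = -1.280
  w = (-3 - (1)·0.200 - (4)·-1.280) / (6) = 0.320
Iteration 2:
  u = (2 - (4)·-1.280 - (2)·0.320) / (10) = 0.648
  v = (-12 - (4)·0.648 - (3)·0.320) / (10) = -1.555
  w = (-3 - (1)·0.648 - (4)·-1.555) / (6) = 0.429
Change: (0.448, -0.275, 0.109) → max |·| = 0.448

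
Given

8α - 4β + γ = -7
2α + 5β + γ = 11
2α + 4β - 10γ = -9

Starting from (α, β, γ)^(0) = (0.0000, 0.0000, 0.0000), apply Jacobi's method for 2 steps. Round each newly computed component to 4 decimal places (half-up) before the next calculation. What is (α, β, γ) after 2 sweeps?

Iteration 1:
  α = (-7 - (-4)·0.0000 - (1)·0.0000) / (8) = -0.8750
  β = (11 - (2)·0.0000 - (1)·0.0000) / (5) = 2.2000
  γ = (-9 - (2)·0.0000 - (4)·0.0000) / (-10) = 0.9000
Iteration 2:
  α = (-7 - (-4)·2.2000 - (1)·0.9000) / (8) = 0.1125
  β = (11 - (2)·-0.8750 - (1)·0.9000) / (5) = 2.3700
  γ = (-9 - (2)·-0.8750 - (4)·2.2000) / (-10) = 1.6050

(0.1125, 2.3700, 1.6050)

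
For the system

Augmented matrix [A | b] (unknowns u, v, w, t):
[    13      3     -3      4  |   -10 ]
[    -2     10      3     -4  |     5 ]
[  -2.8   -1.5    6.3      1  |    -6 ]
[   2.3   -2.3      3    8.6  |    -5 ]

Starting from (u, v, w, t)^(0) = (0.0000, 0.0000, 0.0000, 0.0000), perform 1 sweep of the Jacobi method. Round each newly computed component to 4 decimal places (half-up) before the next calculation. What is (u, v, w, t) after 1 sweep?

(-0.7692, 0.5000, -0.9524, -0.5814)

Iteration 1:
  u = (-10 - (3)·0.0000 - (-3)·0.0000 - (4)·0.0000) / (13) = -0.7692
  v = (5 - (-2)·0.0000 - (3)·0.0000 - (-4)·0.0000) / (10) = 0.5000
  w = (-6 - (-2.8)·0.0000 - (-1.5)·0.0000 - (1)·0.0000) / (6.3) = -0.9524
  t = (-5 - (2.3)·0.0000 - (-2.3)·0.0000 - (3)·0.0000) / (8.6) = -0.5814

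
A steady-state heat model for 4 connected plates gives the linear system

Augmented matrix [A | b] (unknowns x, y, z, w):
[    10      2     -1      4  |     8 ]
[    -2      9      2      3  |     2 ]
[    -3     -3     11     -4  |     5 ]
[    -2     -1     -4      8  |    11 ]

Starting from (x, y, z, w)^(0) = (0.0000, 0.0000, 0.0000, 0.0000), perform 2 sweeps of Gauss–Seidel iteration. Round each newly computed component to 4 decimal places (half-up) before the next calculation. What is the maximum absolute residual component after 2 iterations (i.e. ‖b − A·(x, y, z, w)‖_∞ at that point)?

3.1386

Iteration 1:
  x = (8 - (2)·0.0000 - (-1)·0.0000 - (4)·0.0000) / (10) = 0.8000
  y = (2 - (-2)·0.8000 - (2)·0.0000 - (3)·0.0000) / (9) = 0.4000
  z = (5 - (-3)·0.8000 - (-3)·0.4000 - (-4)·0.0000) / (11) = 0.7818
  w = (11 - (-2)·0.8000 - (-1)·0.4000 - (-4)·0.7818) / (8) = 2.0159
Iteration 2:
  x = (8 - (2)·0.4000 - (-1)·0.7818 - (4)·2.0159) / (10) = -0.0082
  y = (2 - (-2)·-0.0082 - (2)·0.7818 - (3)·2.0159) / (9) = -0.6253
  z = (5 - (-3)·-0.0082 - (-3)·-0.6253 - (-4)·2.0159) / (11) = 1.0148
  w = (11 - (-2)·-0.0082 - (-1)·-0.6253 - (-4)·1.0148) / (8) = 1.8022
Residual b − A·x = (3.1386, 0.1751, -0.8545, -0.0001); ∞-norm = 3.1386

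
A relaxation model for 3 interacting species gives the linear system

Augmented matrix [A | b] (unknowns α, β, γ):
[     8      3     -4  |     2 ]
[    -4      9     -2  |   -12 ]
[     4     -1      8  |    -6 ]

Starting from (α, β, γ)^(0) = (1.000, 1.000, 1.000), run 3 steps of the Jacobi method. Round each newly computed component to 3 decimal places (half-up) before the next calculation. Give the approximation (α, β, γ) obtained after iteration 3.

(0.271, -1.588, -0.896)

Iteration 1:
  α = (2 - (3)·1.000 - (-4)·1.000) / (8) = 0.375
  β = (-12 - (-4)·1.000 - (-2)·1.000) / (9) = -0.667
  γ = (-6 - (4)·1.000 - (-1)·1.000) / (8) = -1.125
Iteration 2:
  α = (2 - (3)·-0.667 - (-4)·-1.125) / (8) = -0.062
  β = (-12 - (-4)·0.375 - (-2)·-1.125) / (9) = -1.417
  γ = (-6 - (4)·0.375 - (-1)·-0.667) / (8) = -1.021
Iteration 3:
  α = (2 - (3)·-1.417 - (-4)·-1.021) / (8) = 0.271
  β = (-12 - (-4)·-0.062 - (-2)·-1.021) / (9) = -1.588
  γ = (-6 - (4)·-0.062 - (-1)·-1.417) / (8) = -0.896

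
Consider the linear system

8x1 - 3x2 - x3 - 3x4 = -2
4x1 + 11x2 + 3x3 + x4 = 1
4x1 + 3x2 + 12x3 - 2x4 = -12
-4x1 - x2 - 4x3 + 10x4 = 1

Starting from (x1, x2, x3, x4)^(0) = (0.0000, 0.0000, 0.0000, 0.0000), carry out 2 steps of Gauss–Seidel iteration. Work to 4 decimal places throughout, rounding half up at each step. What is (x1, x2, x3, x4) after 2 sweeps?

(-0.4396, 0.5465, -1.0512, -0.4417)

Iteration 1:
  x1 = (-2 - (-3)·0.0000 - (-1)·0.0000 - (-3)·0.0000) / (8) = -0.2500
  x2 = (1 - (4)·-0.2500 - (3)·0.0000 - (1)·0.0000) / (11) = 0.1818
  x3 = (-12 - (4)·-0.2500 - (3)·0.1818 - (-2)·0.0000) / (12) = -0.9621
  x4 = (1 - (-4)·-0.2500 - (-1)·0.1818 - (-4)·-0.9621) / (10) = -0.3667
Iteration 2:
  x1 = (-2 - (-3)·0.1818 - (-1)·-0.9621 - (-3)·-0.3667) / (8) = -0.4396
  x2 = (1 - (4)·-0.4396 - (3)·-0.9621 - (1)·-0.3667) / (11) = 0.5465
  x3 = (-12 - (4)·-0.4396 - (3)·0.5465 - (-2)·-0.3667) / (12) = -1.0512
  x4 = (1 - (-4)·-0.4396 - (-1)·0.5465 - (-4)·-1.0512) / (10) = -0.4417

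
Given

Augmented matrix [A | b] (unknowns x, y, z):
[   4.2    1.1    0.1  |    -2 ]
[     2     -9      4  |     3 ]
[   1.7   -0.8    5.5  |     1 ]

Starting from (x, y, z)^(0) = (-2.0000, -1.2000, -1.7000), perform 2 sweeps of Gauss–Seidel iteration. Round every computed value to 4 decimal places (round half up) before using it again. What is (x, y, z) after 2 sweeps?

(-0.1853, -0.3492, 0.1883)

Iteration 1:
  x = (-2 - (1.1)·-1.2000 - (0.1)·-1.7000) / (4.2) = -0.1214
  y = (3 - (2)·-0.1214 - (4)·-1.7000) / (-9) = -1.1159
  z = (1 - (1.7)·-0.1214 - (-0.8)·-1.1159) / (5.5) = 0.0570
Iteration 2:
  x = (-2 - (1.1)·-1.1159 - (0.1)·0.0570) / (4.2) = -0.1853
  y = (3 - (2)·-0.1853 - (4)·0.0570) / (-9) = -0.3492
  z = (1 - (1.7)·-0.1853 - (-0.8)·-0.3492) / (5.5) = 0.1883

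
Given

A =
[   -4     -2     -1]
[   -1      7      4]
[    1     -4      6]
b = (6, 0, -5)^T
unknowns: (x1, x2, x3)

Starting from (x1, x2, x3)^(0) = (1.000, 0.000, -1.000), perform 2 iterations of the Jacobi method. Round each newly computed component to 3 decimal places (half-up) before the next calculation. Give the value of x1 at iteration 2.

-1.607

Iteration 1:
  x1 = (6 - (-2)·0.000 - (-1)·-1.000) / (-4) = -1.250
  x2 = (0 - (-1)·1.000 - (4)·-1.000) / (7) = 0.714
  x3 = (-5 - (1)·1.000 - (-4)·0.000) / (6) = -1.000
Iteration 2:
  x1 = (6 - (-2)·0.714 - (-1)·-1.000) / (-4) = -1.607
  x2 = (0 - (-1)·-1.250 - (4)·-1.000) / (7) = 0.393
  x3 = (-5 - (1)·-1.250 - (-4)·0.714) / (6) = -0.149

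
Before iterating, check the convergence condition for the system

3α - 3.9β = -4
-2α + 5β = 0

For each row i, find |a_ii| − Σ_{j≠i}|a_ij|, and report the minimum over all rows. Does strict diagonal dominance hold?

row 1: |3| − (3.9) = -0.9
row 2: |5| − (2) = 3
minimum over rows = -0.9 → not strictly diagonally dominant

-0.9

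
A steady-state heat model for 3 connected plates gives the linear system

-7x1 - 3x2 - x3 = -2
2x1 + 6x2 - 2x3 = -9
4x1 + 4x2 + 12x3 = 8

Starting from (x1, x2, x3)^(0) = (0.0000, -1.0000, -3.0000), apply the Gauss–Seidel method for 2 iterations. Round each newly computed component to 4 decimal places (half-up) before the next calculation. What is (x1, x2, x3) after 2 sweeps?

(1.3424, -1.5321, 0.7299)

Iteration 1:
  x1 = (-2 - (-3)·-1.0000 - (-1)·-3.0000) / (-7) = 1.1429
  x2 = (-9 - (2)·1.1429 - (-2)·-3.0000) / (6) = -2.8810
  x3 = (8 - (4)·1.1429 - (4)·-2.8810) / (12) = 1.2460
Iteration 2:
  x1 = (-2 - (-3)·-2.8810 - (-1)·1.2460) / (-7) = 1.3424
  x2 = (-9 - (2)·1.3424 - (-2)·1.2460) / (6) = -1.5321
  x3 = (8 - (4)·1.3424 - (4)·-1.5321) / (12) = 0.7299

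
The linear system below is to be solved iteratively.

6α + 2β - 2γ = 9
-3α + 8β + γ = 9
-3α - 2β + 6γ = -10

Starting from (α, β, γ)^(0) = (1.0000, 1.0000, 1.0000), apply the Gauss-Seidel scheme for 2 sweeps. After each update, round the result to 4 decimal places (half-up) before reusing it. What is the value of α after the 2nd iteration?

0.8472

Iteration 1:
  α = (9 - (2)·1.0000 - (-2)·1.0000) / (6) = 1.5000
  β = (9 - (-3)·1.5000 - (1)·1.0000) / (8) = 1.5625
  γ = (-10 - (-3)·1.5000 - (-2)·1.5625) / (6) = -0.3958
Iteration 2:
  α = (9 - (2)·1.5625 - (-2)·-0.3958) / (6) = 0.8472
  β = (9 - (-3)·0.8472 - (1)·-0.3958) / (8) = 1.4922
  γ = (-10 - (-3)·0.8472 - (-2)·1.4922) / (6) = -0.7457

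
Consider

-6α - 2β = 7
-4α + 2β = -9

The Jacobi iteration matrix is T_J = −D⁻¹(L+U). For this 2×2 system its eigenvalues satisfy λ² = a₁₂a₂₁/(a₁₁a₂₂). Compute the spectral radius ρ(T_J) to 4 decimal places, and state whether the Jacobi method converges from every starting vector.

a₁₂a₂₁/(a₁₁a₂₂) = (-2)·(-4) / ((-6)·(2)) = -0.666667
ρ = √|-0.666667| = √0.666667 = 0.8165
ρ < 1, so Jacobi converges

0.8165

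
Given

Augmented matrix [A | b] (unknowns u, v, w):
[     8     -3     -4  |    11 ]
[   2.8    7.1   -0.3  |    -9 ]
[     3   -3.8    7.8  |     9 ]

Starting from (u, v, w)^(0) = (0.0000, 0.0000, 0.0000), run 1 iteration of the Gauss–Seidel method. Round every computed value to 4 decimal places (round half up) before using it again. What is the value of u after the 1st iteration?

Iteration 1:
  u = (11 - (-3)·0.0000 - (-4)·0.0000) / (8) = 1.3750
  v = (-9 - (2.8)·1.3750 - (-0.3)·0.0000) / (7.1) = -1.8099
  w = (9 - (3)·1.3750 - (-3.8)·-1.8099) / (7.8) = -0.2567

1.3750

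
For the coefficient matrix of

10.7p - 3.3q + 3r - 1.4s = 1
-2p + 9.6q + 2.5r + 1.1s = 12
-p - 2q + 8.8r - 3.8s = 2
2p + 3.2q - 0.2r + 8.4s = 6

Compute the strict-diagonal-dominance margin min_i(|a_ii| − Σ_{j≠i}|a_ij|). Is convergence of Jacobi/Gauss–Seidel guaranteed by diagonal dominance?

2

row 1: |10.7| − (3.3+3+1.4) = 3
row 2: |9.6| − (2+2.5+1.1) = 4
row 3: |8.8| − (1+2+3.8) = 2
row 4: |8.4| − (2+3.2+0.2) = 3
minimum over rows = 2 → strictly diagonally dominant (convergence guaranteed)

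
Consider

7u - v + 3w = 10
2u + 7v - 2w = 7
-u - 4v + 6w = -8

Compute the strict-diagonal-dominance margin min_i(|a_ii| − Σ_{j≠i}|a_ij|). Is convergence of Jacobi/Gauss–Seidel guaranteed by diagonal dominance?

row 1: |7| − (1+3) = 3
row 2: |7| − (2+2) = 3
row 3: |6| − (1+4) = 1
minimum over rows = 1 → strictly diagonally dominant (convergence guaranteed)

1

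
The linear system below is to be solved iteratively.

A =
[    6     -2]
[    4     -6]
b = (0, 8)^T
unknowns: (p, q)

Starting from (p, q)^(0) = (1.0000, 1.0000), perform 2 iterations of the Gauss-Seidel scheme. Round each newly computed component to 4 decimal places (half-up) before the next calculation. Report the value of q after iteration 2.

-1.5803

Iteration 1:
  p = (0 - (-2)·1.0000) / (6) = 0.3333
  q = (8 - (4)·0.3333) / (-6) = -1.1111
Iteration 2:
  p = (0 - (-2)·-1.1111) / (6) = -0.3704
  q = (8 - (4)·-0.3704) / (-6) = -1.5803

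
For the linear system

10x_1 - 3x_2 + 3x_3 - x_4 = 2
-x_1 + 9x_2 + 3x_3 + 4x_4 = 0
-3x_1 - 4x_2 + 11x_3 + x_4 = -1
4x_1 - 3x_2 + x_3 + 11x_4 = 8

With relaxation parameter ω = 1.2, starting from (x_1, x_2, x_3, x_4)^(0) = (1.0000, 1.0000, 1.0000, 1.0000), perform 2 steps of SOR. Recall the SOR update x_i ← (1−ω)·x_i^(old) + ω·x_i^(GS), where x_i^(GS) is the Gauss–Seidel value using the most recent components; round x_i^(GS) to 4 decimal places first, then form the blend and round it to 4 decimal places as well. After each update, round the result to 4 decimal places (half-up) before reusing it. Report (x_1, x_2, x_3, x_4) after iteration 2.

Iteration 1:
  x_1: GS value = (2 - (-3)·1.0000 - (3)·1.0000 - (-1)·1.0000) / (10) = 0.3000;  x_1 ← (1−ω)·1.0000 + ω·0.3000 = 0.1600
  x_2: GS value = (0 - (-1)·0.1600 - (3)·1.0000 - (4)·1.0000) / (9) = -0.7600;  x_2 ← (1−ω)·1.0000 + ω·-0.7600 = -1.1120
  x_3: GS value = (-1 - (-3)·0.1600 - (-4)·-1.1120 - (1)·1.0000) / (11) = -0.5425;  x_3 ← (1−ω)·1.0000 + ω·-0.5425 = -0.8510
  x_4: GS value = (8 - (4)·0.1600 - (-3)·-1.1120 - (1)·-0.8510) / (11) = 0.4432;  x_4 ← (1−ω)·1.0000 + ω·0.4432 = 0.3318
Iteration 2:
  x_1: GS value = (2 - (-3)·-1.1120 - (3)·-0.8510 - (-1)·0.3318) / (10) = 0.1549;  x_1 ← (1−ω)·0.1600 + ω·0.1549 = 0.1539
  x_2: GS value = (0 - (-1)·0.1539 - (3)·-0.8510 - (4)·0.3318) / (9) = 0.1533;  x_2 ← (1−ω)·-1.1120 + ω·0.1533 = 0.4064
  x_3: GS value = (-1 - (-3)·0.1539 - (-4)·0.4064 - (1)·0.3318) / (11) = 0.0687;  x_3 ← (1−ω)·-0.8510 + ω·0.0687 = 0.2526
  x_4: GS value = (8 - (4)·0.1539 - (-3)·0.4064 - (1)·0.2526) / (11) = 0.7592;  x_4 ← (1−ω)·0.3318 + ω·0.7592 = 0.8447

(0.1539, 0.4064, 0.2526, 0.8447)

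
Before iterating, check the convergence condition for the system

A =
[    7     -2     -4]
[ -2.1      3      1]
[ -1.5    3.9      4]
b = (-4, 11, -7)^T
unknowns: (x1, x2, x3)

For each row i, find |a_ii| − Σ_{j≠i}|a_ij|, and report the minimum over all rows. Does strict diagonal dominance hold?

-1.4

row 1: |7| − (2+4) = 1
row 2: |3| − (2.1+1) = -0.1
row 3: |4| − (1.5+3.9) = -1.4
minimum over rows = -1.4 → not strictly diagonally dominant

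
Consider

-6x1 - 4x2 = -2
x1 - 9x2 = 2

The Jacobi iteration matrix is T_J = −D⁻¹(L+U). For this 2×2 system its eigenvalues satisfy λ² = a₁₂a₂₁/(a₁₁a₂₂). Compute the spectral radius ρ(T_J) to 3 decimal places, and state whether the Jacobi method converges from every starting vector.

a₁₂a₂₁/(a₁₁a₂₂) = (-4)·(1) / ((-6)·(-9)) = -0.074074
ρ = √|-0.074074| = √0.074074 = 0.272
ρ < 1, so Jacobi converges

0.272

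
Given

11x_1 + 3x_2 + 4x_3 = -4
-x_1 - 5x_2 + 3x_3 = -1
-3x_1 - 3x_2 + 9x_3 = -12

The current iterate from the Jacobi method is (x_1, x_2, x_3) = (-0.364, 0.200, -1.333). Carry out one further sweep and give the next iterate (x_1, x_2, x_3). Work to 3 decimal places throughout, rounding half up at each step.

(0.067, -0.527, -1.388)

One sweep:
  x_1 = (-4 - (3)·0.200 - (4)·-1.333) / (11) = 0.067
  x_2 = (-1 - (-1)·-0.364 - (3)·-1.333) / (-5) = -0.527
  x_3 = (-12 - (-3)·-0.364 - (-3)·0.200) / (9) = -1.388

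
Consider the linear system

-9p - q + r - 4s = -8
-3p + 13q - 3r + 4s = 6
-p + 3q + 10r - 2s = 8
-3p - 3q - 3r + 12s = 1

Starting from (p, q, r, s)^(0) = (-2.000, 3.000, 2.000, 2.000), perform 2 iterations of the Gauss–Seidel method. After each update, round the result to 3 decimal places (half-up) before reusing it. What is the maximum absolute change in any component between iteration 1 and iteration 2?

0.913

Iteration 1:
  p = (-8 - (-1)·3.000 - (1)·2.000 - (-4)·2.000) / (-9) = -0.111
  q = (6 - (-3)·-0.111 - (-3)·2.000 - (4)·2.000) / (13) = 0.282
  r = (8 - (-1)·-0.111 - (3)·0.282 - (-2)·2.000) / (10) = 1.104
  s = (1 - (-3)·-0.111 - (-3)·0.282 - (-3)·1.104) / (12) = 0.402
Iteration 2:
  p = (-8 - (-1)·0.282 - (1)·1.104 - (-4)·0.402) / (-9) = 0.802
  q = (6 - (-3)·0.802 - (-3)·1.104 - (4)·0.402) / (13) = 0.778
  r = (8 - (-1)·0.802 - (3)·0.778 - (-2)·0.402) / (10) = 0.727
  s = (1 - (-3)·0.802 - (-3)·0.778 - (-3)·0.727) / (12) = 0.660
Change: (0.913, 0.496, -0.377, 0.258) → max |·| = 0.913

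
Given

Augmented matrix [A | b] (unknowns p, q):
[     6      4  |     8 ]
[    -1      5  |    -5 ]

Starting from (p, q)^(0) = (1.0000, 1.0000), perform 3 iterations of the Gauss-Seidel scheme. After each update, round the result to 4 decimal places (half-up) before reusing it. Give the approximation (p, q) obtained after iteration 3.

Iteration 1:
  p = (8 - (4)·1.0000) / (6) = 0.6667
  q = (-5 - (-1)·0.6667) / (5) = -0.8667
Iteration 2:
  p = (8 - (4)·-0.8667) / (6) = 1.9111
  q = (-5 - (-1)·1.9111) / (5) = -0.6178
Iteration 3:
  p = (8 - (4)·-0.6178) / (6) = 1.7452
  q = (-5 - (-1)·1.7452) / (5) = -0.6510

(1.7452, -0.6510)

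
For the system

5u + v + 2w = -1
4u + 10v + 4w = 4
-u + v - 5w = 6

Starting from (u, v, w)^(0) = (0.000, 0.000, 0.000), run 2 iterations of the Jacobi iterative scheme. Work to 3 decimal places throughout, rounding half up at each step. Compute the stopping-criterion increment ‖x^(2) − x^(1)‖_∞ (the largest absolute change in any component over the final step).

0.560

Iteration 1:
  u = (-1 - (1)·0.000 - (2)·0.000) / (5) = -0.200
  v = (4 - (4)·0.000 - (4)·0.000) / (10) = 0.400
  w = (6 - (-1)·0.000 - (1)·0.000) / (-5) = -1.200
Iteration 2:
  u = (-1 - (1)·0.400 - (2)·-1.200) / (5) = 0.200
  v = (4 - (4)·-0.200 - (4)·-1.200) / (10) = 0.960
  w = (6 - (-1)·-0.200 - (1)·0.400) / (-5) = -1.080
Change: (0.400, 0.560, 0.120) → max |·| = 0.560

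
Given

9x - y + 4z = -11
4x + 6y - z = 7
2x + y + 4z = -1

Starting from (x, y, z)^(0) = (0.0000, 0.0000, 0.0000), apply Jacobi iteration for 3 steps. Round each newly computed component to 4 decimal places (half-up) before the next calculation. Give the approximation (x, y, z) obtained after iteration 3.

(-1.0375, 1.8326, -0.2442)

Iteration 1:
  x = (-11 - (-1)·0.0000 - (4)·0.0000) / (9) = -1.2222
  y = (7 - (4)·0.0000 - (-1)·0.0000) / (6) = 1.1667
  z = (-1 - (2)·0.0000 - (1)·0.0000) / (4) = -0.2500
Iteration 2:
  x = (-11 - (-1)·1.1667 - (4)·-0.2500) / (9) = -0.9815
  y = (7 - (4)·-1.2222 - (-1)·-0.2500) / (6) = 1.9398
  z = (-1 - (2)·-1.2222 - (1)·1.1667) / (4) = 0.0694
Iteration 3:
  x = (-11 - (-1)·1.9398 - (4)·0.0694) / (9) = -1.0375
  y = (7 - (4)·-0.9815 - (-1)·0.0694) / (6) = 1.8326
  z = (-1 - (2)·-0.9815 - (1)·1.9398) / (4) = -0.2442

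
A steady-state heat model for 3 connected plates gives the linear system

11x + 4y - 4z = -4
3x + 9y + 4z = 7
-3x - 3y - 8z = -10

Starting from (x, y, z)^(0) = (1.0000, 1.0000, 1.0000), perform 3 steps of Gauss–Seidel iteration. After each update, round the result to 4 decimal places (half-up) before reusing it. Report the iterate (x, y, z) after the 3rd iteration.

(-0.0304, 0.2623, 1.1630)

Iteration 1:
  x = (-4 - (4)·1.0000 - (-4)·1.0000) / (11) = -0.3636
  y = (7 - (3)·-0.3636 - (4)·1.0000) / (9) = 0.4545
  z = (-10 - (-3)·-0.3636 - (-3)·0.4545) / (-8) = 1.2159
Iteration 2:
  x = (-4 - (4)·0.4545 - (-4)·1.2159) / (11) = -0.0868
  y = (7 - (3)·-0.0868 - (4)·1.2159) / (9) = 0.2663
  z = (-10 - (-3)·-0.0868 - (-3)·0.2663) / (-8) = 1.1827
Iteration 3:
  x = (-4 - (4)·0.2663 - (-4)·1.1827) / (11) = -0.0304
  y = (7 - (3)·-0.0304 - (4)·1.1827) / (9) = 0.2623
  z = (-10 - (-3)·-0.0304 - (-3)·0.2623) / (-8) = 1.1630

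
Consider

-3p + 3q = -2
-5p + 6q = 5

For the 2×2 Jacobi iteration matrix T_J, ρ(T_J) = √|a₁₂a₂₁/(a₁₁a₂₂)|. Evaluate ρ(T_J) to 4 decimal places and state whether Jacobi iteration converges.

a₁₂a₂₁/(a₁₁a₂₂) = (3)·(-5) / ((-3)·(6)) = 0.833333
ρ = √|0.833333| = √0.833333 = 0.9129
ρ < 1, so Jacobi converges

0.9129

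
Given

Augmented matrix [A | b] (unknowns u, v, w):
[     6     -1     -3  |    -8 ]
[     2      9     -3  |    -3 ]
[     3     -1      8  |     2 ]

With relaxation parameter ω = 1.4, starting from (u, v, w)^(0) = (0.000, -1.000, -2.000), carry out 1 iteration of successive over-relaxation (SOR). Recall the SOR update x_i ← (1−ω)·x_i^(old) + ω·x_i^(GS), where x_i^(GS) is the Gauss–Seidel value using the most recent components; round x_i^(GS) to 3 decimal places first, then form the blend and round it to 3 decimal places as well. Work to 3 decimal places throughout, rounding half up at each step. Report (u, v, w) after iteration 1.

(-3.500, 0.089, 3.004)

Iteration 1:
  u: GS value = (-8 - (-1)·-1.000 - (-3)·-2.000) / (6) = -2.500;  u ← (1−ω)·0.000 + ω·-2.500 = -3.500
  v: GS value = (-3 - (2)·-3.500 - (-3)·-2.000) / (9) = -0.222;  v ← (1−ω)·-1.000 + ω·-0.222 = 0.089
  w: GS value = (2 - (3)·-3.500 - (-1)·0.089) / (8) = 1.574;  w ← (1−ω)·-2.000 + ω·1.574 = 3.004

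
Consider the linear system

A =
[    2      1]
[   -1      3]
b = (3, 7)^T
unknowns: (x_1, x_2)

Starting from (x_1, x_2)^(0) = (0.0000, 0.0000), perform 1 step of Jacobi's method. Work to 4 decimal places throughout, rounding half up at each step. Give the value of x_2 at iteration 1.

2.3333

Iteration 1:
  x_1 = (3 - (1)·0.0000) / (2) = 1.5000
  x_2 = (7 - (-1)·0.0000) / (3) = 2.3333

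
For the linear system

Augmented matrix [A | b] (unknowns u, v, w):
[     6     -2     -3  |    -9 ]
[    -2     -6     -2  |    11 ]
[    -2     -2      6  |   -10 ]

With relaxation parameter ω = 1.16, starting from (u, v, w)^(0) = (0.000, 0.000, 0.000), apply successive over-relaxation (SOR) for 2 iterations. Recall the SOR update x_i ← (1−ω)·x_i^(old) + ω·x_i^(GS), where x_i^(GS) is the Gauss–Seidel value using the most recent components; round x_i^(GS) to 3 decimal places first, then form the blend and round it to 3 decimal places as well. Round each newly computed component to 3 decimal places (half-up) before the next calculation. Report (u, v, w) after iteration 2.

Iteration 1:
  u: GS value = (-9 - (-2)·0.000 - (-3)·0.000) / (6) = -1.500;  u ← (1−ω)·0.000 + ω·-1.500 = -1.740
  v: GS value = (11 - (-2)·-1.740 - (-2)·0.000) / (-6) = -1.253;  v ← (1−ω)·0.000 + ω·-1.253 = -1.453
  w: GS value = (-10 - (-2)·-1.740 - (-2)·-1.453) / (6) = -2.731;  w ← (1−ω)·0.000 + ω·-2.731 = -3.168
Iteration 2:
  u: GS value = (-9 - (-2)·-1.453 - (-3)·-3.168) / (6) = -3.568;  u ← (1−ω)·-1.740 + ω·-3.568 = -3.860
  v: GS value = (11 - (-2)·-3.860 - (-2)·-3.168) / (-6) = 0.509;  v ← (1−ω)·-1.453 + ω·0.509 = 0.823
  w: GS value = (-10 - (-2)·-3.860 - (-2)·0.823) / (6) = -2.679;  w ← (1−ω)·-3.168 + ω·-2.679 = -2.601

(-3.860, 0.823, -2.601)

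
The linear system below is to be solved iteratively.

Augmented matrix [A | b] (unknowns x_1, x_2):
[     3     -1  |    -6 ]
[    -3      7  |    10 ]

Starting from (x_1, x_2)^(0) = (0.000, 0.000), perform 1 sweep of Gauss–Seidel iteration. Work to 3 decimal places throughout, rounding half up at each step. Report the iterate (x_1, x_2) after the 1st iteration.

(-2.000, 0.571)

Iteration 1:
  x_1 = (-6 - (-1)·0.000) / (3) = -2.000
  x_2 = (10 - (-3)·-2.000) / (7) = 0.571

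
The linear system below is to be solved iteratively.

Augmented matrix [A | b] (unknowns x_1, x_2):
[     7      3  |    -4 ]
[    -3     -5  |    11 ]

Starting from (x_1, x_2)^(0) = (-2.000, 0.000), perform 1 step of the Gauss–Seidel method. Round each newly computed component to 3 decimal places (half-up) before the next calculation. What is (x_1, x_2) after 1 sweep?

(-0.571, -1.857)

Iteration 1:
  x_1 = (-4 - (3)·0.000) / (7) = -0.571
  x_2 = (11 - (-3)·-0.571) / (-5) = -1.857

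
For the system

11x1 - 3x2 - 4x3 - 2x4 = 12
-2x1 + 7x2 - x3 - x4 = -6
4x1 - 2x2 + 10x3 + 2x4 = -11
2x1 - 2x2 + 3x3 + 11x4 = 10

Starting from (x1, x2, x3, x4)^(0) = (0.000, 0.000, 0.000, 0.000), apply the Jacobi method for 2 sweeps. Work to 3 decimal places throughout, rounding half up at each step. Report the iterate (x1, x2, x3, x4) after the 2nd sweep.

Iteration 1:
  x1 = (12 - (-3)·0.000 - (-4)·0.000 - (-2)·0.000) / (11) = 1.091
  x2 = (-6 - (-2)·0.000 - (-1)·0.000 - (-1)·0.000) / (7) = -0.857
  x3 = (-11 - (4)·0.000 - (-2)·0.000 - (2)·0.000) / (10) = -1.100
  x4 = (10 - (2)·0.000 - (-2)·0.000 - (3)·0.000) / (11) = 0.909
Iteration 2:
  x1 = (12 - (-3)·-0.857 - (-4)·-1.100 - (-2)·0.909) / (11) = 0.622
  x2 = (-6 - (-2)·1.091 - (-1)·-1.100 - (-1)·0.909) / (7) = -0.573
  x3 = (-11 - (4)·1.091 - (-2)·-0.857 - (2)·0.909) / (10) = -1.890
  x4 = (10 - (2)·1.091 - (-2)·-0.857 - (3)·-1.100) / (11) = 0.855

(0.622, -0.573, -1.890, 0.855)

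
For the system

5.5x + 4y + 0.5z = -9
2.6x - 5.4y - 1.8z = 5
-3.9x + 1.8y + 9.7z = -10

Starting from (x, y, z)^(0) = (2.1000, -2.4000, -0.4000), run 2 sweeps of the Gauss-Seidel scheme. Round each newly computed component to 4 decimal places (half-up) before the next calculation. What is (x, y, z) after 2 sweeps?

(-1.0347, -1.1446, -1.2345)

Iteration 1:
  x = (-9 - (4)·-2.4000 - (0.5)·-0.4000) / (5.5) = 0.1455
  y = (5 - (2.6)·0.1455 - (-1.8)·-0.4000) / (-5.4) = -0.7225
  z = (-10 - (-3.9)·0.1455 - (1.8)·-0.7225) / (9.7) = -0.8384
Iteration 2:
  x = (-9 - (4)·-0.7225 - (0.5)·-0.8384) / (5.5) = -1.0347
  y = (5 - (2.6)·-1.0347 - (-1.8)·-0.8384) / (-5.4) = -1.1446
  z = (-10 - (-3.9)·-1.0347 - (1.8)·-1.1446) / (9.7) = -1.2345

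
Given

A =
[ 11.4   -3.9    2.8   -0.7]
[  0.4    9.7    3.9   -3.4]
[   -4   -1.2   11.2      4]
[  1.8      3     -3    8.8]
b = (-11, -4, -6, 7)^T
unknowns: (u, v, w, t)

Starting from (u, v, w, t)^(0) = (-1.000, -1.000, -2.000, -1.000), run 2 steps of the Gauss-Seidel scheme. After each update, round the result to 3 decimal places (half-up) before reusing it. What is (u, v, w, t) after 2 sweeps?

Iteration 1:
  u = (-11 - (-3.9)·-1.000 - (2.8)·-2.000 - (-0.7)·-1.000) / (11.4) = -0.877
  v = (-4 - (0.4)·-0.877 - (3.9)·-2.000 - (-3.4)·-1.000) / (9.7) = 0.077
  w = (-6 - (-4)·-0.877 - (-1.2)·0.077 - (4)·-1.000) / (11.2) = -0.484
  t = (7 - (1.8)·-0.877 - (3)·0.077 - (-3)·-0.484) / (8.8) = 0.784
Iteration 2:
  u = (-11 - (-3.9)·0.077 - (2.8)·-0.484 - (-0.7)·0.784) / (11.4) = -0.772
  v = (-4 - (0.4)·-0.772 - (3.9)·-0.484 - (-3.4)·0.784) / (9.7) = 0.089
  w = (-6 - (-4)·-0.772 - (-1.2)·0.089 - (4)·0.784) / (11.2) = -1.082
  t = (7 - (1.8)·-0.772 - (3)·0.089 - (-3)·-1.082) / (8.8) = 0.554

(-0.772, 0.089, -1.082, 0.554)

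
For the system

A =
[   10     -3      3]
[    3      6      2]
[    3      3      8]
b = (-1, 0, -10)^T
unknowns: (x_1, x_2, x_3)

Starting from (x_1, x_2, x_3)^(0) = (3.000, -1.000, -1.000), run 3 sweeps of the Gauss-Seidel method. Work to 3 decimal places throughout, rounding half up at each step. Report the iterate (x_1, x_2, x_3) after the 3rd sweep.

Iteration 1:
  x_1 = (-1 - (-3)·-1.000 - (3)·-1.000) / (10) = -0.100
  x_2 = (0 - (3)·-0.100 - (2)·-1.000) / (6) = 0.383
  x_3 = (-10 - (3)·-0.100 - (3)·0.383) / (8) = -1.356
Iteration 2:
  x_1 = (-1 - (-3)·0.383 - (3)·-1.356) / (10) = 0.422
  x_2 = (0 - (3)·0.422 - (2)·-1.356) / (6) = 0.241
  x_3 = (-10 - (3)·0.422 - (3)·0.241) / (8) = -1.499
Iteration 3:
  x_1 = (-1 - (-3)·0.241 - (3)·-1.499) / (10) = 0.422
  x_2 = (0 - (3)·0.422 - (2)·-1.499) / (6) = 0.289
  x_3 = (-10 - (3)·0.422 - (3)·0.289) / (8) = -1.517

(0.422, 0.289, -1.517)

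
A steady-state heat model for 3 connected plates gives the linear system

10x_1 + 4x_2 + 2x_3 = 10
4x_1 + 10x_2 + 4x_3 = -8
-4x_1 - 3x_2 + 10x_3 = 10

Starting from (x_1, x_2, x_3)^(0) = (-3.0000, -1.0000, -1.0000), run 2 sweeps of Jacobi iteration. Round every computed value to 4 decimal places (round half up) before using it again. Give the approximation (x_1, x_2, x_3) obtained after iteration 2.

Iteration 1:
  x_1 = (10 - (4)·-1.0000 - (2)·-1.0000) / (10) = 1.6000
  x_2 = (-8 - (4)·-3.0000 - (4)·-1.0000) / (10) = 0.8000
  x_3 = (10 - (-4)·-3.0000 - (-3)·-1.0000) / (10) = -0.5000
Iteration 2:
  x_1 = (10 - (4)·0.8000 - (2)·-0.5000) / (10) = 0.7800
  x_2 = (-8 - (4)·1.6000 - (4)·-0.5000) / (10) = -1.2400
  x_3 = (10 - (-4)·1.6000 - (-3)·0.8000) / (10) = 1.8800

(0.7800, -1.2400, 1.8800)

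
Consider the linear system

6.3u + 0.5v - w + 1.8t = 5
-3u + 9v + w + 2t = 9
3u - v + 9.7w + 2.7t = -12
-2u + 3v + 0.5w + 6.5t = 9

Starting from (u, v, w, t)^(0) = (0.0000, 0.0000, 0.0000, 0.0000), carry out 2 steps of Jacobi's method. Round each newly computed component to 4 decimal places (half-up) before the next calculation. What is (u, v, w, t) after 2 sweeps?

(0.1223, 1.0943, -1.7649, 1.2625)

Iteration 1:
  u = (5 - (0.5)·0.0000 - (-1)·0.0000 - (1.8)·0.0000) / (6.3) = 0.7937
  v = (9 - (-3)·0.0000 - (1)·0.0000 - (2)·0.0000) / (9) = 1.0000
  w = (-12 - (3)·0.0000 - (-1)·0.0000 - (2.7)·0.0000) / (9.7) = -1.2371
  t = (9 - (-2)·0.0000 - (3)·0.0000 - (0.5)·0.0000) / (6.5) = 1.3846
Iteration 2:
  u = (5 - (0.5)·1.0000 - (-1)·-1.2371 - (1.8)·1.3846) / (6.3) = 0.1223
  v = (9 - (-3)·0.7937 - (1)·-1.2371 - (2)·1.3846) / (9) = 1.0943
  w = (-12 - (3)·0.7937 - (-1)·1.0000 - (2.7)·1.3846) / (9.7) = -1.7649
  t = (9 - (-2)·0.7937 - (3)·1.0000 - (0.5)·-1.2371) / (6.5) = 1.2625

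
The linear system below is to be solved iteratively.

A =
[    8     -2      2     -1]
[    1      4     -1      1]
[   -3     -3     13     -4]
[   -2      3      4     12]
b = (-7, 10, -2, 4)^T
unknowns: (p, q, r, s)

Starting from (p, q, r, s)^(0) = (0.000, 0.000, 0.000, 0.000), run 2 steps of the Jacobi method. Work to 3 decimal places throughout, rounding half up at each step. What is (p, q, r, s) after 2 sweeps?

(-0.170, 2.597, 0.324, -0.386)

Iteration 1:
  p = (-7 - (-2)·0.000 - (2)·0.000 - (-1)·0.000) / (8) = -0.875
  q = (10 - (1)·0.000 - (-1)·0.000 - (1)·0.000) / (4) = 2.500
  r = (-2 - (-3)·0.000 - (-3)·0.000 - (-4)·0.000) / (13) = -0.154
  s = (4 - (-2)·0.000 - (3)·0.000 - (4)·0.000) / (12) = 0.333
Iteration 2:
  p = (-7 - (-2)·2.500 - (2)·-0.154 - (-1)·0.333) / (8) = -0.170
  q = (10 - (1)·-0.875 - (-1)·-0.154 - (1)·0.333) / (4) = 2.597
  r = (-2 - (-3)·-0.875 - (-3)·2.500 - (-4)·0.333) / (13) = 0.324
  s = (4 - (-2)·-0.875 - (3)·2.500 - (4)·-0.154) / (12) = -0.386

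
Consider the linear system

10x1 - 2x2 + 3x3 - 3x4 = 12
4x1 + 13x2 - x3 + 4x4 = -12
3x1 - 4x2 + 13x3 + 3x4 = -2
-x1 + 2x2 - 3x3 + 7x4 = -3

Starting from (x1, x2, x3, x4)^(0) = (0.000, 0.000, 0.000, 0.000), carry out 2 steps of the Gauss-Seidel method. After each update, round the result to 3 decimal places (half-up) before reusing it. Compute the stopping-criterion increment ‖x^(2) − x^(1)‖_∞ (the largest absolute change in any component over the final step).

0.086

Iteration 1:
  x1 = (12 - (-2)·0.000 - (3)·0.000 - (-3)·0.000) / (10) = 1.200
  x2 = (-12 - (4)·1.200 - (-1)·0.000 - (4)·0.000) / (13) = -1.292
  x3 = (-2 - (3)·1.200 - (-4)·-1.292 - (3)·0.000) / (13) = -0.828
  x4 = (-3 - (-1)·1.200 - (2)·-1.292 - (-3)·-0.828) / (7) = -0.243
Iteration 2:
  x1 = (12 - (-2)·-1.292 - (3)·-0.828 - (-3)·-0.243) / (10) = 1.117
  x2 = (-12 - (4)·1.117 - (-1)·-0.828 - (4)·-0.243) / (13) = -1.256
  x3 = (-2 - (3)·1.117 - (-4)·-1.256 - (3)·-0.243) / (13) = -0.742
  x4 = (-3 - (-1)·1.117 - (2)·-1.256 - (-3)·-0.742) / (7) = -0.228
Change: (-0.083, 0.036, 0.086, 0.015) → max |·| = 0.086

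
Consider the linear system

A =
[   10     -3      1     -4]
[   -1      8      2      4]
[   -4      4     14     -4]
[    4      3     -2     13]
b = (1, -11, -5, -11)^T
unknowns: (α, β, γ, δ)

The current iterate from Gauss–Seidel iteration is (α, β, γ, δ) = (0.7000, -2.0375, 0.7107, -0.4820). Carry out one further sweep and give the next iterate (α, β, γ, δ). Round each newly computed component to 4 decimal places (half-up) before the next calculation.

One sweep:
  α = (1 - (-3)·-2.0375 - (1)·0.7107 - (-4)·-0.4820) / (10) = -0.7751
  β = (-11 - (-1)·-0.7751 - (2)·0.7107 - (4)·-0.4820) / (8) = -1.4086
  γ = (-5 - (-4)·-0.7751 - (4)·-1.4086 - (-4)·-0.4820) / (14) = -0.3139
  δ = (-11 - (4)·-0.7751 - (3)·-1.4086 - (-2)·-0.3139) / (13) = -0.3309

(-0.7751, -1.4086, -0.3139, -0.3309)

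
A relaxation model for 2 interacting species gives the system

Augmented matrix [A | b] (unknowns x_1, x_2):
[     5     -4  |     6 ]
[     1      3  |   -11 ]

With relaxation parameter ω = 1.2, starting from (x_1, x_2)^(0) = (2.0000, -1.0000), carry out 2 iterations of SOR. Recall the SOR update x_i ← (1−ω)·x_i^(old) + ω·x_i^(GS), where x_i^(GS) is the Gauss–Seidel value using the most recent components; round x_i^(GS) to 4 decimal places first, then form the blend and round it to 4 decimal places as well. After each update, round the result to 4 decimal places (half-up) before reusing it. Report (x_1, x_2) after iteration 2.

(-2.6387, -2.4981)

Iteration 1:
  x_1: GS value = (6 - (-4)·-1.0000) / (5) = 0.4000;  x_1 ← (1−ω)·2.0000 + ω·0.4000 = 0.0800
  x_2: GS value = (-11 - (1)·0.0800) / (3) = -3.6933;  x_2 ← (1−ω)·-1.0000 + ω·-3.6933 = -4.2320
Iteration 2:
  x_1: GS value = (6 - (-4)·-4.2320) / (5) = -2.1856;  x_1 ← (1−ω)·0.0800 + ω·-2.1856 = -2.6387
  x_2: GS value = (-11 - (1)·-2.6387) / (3) = -2.7871;  x_2 ← (1−ω)·-4.2320 + ω·-2.7871 = -2.4981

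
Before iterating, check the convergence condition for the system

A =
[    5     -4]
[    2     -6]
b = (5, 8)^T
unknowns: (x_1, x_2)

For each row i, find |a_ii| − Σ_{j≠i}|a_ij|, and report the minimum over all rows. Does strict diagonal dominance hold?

1

row 1: |5| − (4) = 1
row 2: |-6| − (2) = 4
minimum over rows = 1 → strictly diagonally dominant (convergence guaranteed)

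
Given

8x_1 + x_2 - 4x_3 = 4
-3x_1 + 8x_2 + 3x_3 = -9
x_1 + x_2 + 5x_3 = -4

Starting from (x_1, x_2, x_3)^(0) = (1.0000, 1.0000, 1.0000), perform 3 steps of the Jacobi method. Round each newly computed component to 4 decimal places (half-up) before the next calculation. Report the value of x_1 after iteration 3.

Iteration 1:
  x_1 = (4 - (1)·1.0000 - (-4)·1.0000) / (8) = 0.8750
  x_2 = (-9 - (-3)·1.0000 - (3)·1.0000) / (8) = -1.1250
  x_3 = (-4 - (1)·1.0000 - (1)·1.0000) / (5) = -1.2000
Iteration 2:
  x_1 = (4 - (1)·-1.1250 - (-4)·-1.2000) / (8) = 0.0406
  x_2 = (-9 - (-3)·0.8750 - (3)·-1.2000) / (8) = -0.3469
  x_3 = (-4 - (1)·0.8750 - (1)·-1.1250) / (5) = -0.7500
Iteration 3:
  x_1 = (4 - (1)·-0.3469 - (-4)·-0.7500) / (8) = 0.1684
  x_2 = (-9 - (-3)·0.0406 - (3)·-0.7500) / (8) = -0.8285
  x_3 = (-4 - (1)·0.0406 - (1)·-0.3469) / (5) = -0.7387

0.1684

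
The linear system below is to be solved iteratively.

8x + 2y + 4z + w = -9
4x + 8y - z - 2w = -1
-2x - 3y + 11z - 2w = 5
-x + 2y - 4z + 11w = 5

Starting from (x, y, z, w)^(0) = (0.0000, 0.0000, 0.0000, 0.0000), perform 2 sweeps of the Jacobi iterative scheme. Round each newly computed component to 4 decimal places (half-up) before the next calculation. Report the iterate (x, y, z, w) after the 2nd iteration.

Iteration 1:
  x = (-9 - (2)·0.0000 - (4)·0.0000 - (1)·0.0000) / (8) = -1.1250
  y = (-1 - (4)·0.0000 - (-1)·0.0000 - (-2)·0.0000) / (8) = -0.1250
  z = (5 - (-2)·0.0000 - (-3)·0.0000 - (-2)·0.0000) / (11) = 0.4545
  w = (5 - (-1)·0.0000 - (2)·0.0000 - (-4)·0.0000) / (11) = 0.4545
Iteration 2:
  x = (-9 - (2)·-0.1250 - (4)·0.4545 - (1)·0.4545) / (8) = -1.3778
  y = (-1 - (4)·-1.1250 - (-1)·0.4545 - (-2)·0.4545) / (8) = 0.6079
  z = (5 - (-2)·-1.1250 - (-3)·-0.1250 - (-2)·0.4545) / (11) = 0.2985
  w = (5 - (-1)·-1.1250 - (2)·-0.1250 - (-4)·0.4545) / (11) = 0.5403

(-1.3778, 0.6079, 0.2985, 0.5403)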